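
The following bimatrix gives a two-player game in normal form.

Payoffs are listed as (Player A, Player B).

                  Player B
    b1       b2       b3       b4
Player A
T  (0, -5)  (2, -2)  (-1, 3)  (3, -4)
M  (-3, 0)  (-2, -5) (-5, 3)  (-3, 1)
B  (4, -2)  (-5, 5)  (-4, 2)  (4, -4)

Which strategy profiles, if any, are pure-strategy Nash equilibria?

Pure NE: (T, b3)

Player A against b1: payoffs 0, -3, 4 → best response B.
Player A against b2: payoffs 2, -2, -5 → best response T.
Player A against b3: payoffs -1, -5, -4 → best response T.
Player A against b4: payoffs 3, -3, 4 → best response B.
Player B against T: payoffs -5, -2, 3, -4 → best response b3.
Player B against M: payoffs 0, -5, 3, 1 → best response b3.
Player B against B: payoffs -2, 5, 2, -4 → best response b2.
Mutual best responses: (T, b3).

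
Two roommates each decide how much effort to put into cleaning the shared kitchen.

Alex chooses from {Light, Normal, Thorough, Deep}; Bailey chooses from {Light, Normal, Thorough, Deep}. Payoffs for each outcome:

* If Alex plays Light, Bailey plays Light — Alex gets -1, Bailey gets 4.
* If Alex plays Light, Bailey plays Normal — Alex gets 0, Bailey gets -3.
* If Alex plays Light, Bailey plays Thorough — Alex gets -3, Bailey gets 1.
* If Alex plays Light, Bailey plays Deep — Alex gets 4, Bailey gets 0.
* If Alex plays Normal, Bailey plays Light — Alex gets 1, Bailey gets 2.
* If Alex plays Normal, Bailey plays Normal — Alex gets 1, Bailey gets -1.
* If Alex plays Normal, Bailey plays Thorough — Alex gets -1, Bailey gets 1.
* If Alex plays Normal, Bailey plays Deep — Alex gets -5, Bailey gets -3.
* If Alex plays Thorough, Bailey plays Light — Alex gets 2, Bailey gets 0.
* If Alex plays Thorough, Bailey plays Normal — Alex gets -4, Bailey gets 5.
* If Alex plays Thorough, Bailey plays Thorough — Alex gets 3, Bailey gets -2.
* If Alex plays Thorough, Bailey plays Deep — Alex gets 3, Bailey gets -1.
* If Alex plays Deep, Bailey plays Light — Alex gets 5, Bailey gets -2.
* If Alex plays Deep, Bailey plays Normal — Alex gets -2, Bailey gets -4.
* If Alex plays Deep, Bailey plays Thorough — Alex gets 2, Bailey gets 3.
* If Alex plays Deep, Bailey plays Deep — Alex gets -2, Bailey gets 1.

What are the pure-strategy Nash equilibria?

Alex against Light: payoffs -1, 1, 2, 5 → best response Deep.
Alex against Normal: payoffs 0, 1, -4, -2 → best response Normal.
Alex against Thorough: payoffs -3, -1, 3, 2 → best response Thorough.
Alex against Deep: payoffs 4, -5, 3, -2 → best response Light.
Bailey against Light: payoffs 4, -3, 1, 0 → best response Light.
Bailey against Normal: payoffs 2, -1, 1, -3 → best response Light.
Bailey against Thorough: payoffs 0, 5, -2, -1 → best response Normal.
Bailey against Deep: payoffs -2, -4, 3, 1 → best response Thorough.
No profile is a mutual best response for all players.

This game has no pure Nash equilibrium.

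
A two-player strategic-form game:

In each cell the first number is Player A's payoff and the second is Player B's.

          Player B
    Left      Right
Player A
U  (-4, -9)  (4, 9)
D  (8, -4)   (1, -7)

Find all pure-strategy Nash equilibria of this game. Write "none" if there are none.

(U, Left): Player A can switch to D (-4 → 8). Not NE.
(U, Right): Player A gets 4, best alternative 1; Player B gets 9, best alternative -9. No profitable deviation — NE.
(D, Left): Player A gets 8, best alternative -4; Player B gets -4, best alternative -7. No profitable deviation — NE.
(D, Right): Player A can switch to U (1 → 4). Not NE.

Pure-strategy Nash equilibria: (U, Right) and (D, Left)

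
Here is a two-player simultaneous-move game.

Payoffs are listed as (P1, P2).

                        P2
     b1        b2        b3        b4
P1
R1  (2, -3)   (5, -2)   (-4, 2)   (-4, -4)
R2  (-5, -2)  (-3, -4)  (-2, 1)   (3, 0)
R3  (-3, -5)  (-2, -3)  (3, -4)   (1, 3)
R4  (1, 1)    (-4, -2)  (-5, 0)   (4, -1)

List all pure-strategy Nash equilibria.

P1 against b1: payoffs 2, -5, -3, 1 → best response R1.
P1 against b2: payoffs 5, -3, -2, -4 → best response R1.
P1 against b3: payoffs -4, -2, 3, -5 → best response R3.
P1 against b4: payoffs -4, 3, 1, 4 → best response R4.
P2 against R1: payoffs -3, -2, 2, -4 → best response b3.
P2 against R2: payoffs -2, -4, 1, 0 → best response b3.
P2 against R3: payoffs -5, -3, -4, 3 → best response b4.
P2 against R4: payoffs 1, -2, 0, -1 → best response b1.
No profile is a mutual best response for all players.

There is no pure-strategy Nash equilibrium.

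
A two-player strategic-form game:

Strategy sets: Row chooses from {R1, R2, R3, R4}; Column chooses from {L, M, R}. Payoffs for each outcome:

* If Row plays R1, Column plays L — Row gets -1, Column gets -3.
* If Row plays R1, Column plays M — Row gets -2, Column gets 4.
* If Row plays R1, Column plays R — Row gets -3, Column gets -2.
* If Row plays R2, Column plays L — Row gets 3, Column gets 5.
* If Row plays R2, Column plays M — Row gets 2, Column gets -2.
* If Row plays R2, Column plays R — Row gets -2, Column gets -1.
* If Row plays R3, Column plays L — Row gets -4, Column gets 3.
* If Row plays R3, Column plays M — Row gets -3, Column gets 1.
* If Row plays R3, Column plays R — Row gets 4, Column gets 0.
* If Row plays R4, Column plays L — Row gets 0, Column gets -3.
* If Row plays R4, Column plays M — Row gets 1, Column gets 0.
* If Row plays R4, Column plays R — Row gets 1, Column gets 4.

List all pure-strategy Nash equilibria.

The unique pure-strategy Nash equilibrium is (R2, L).

Check each profile: it is a Nash equilibrium iff no player can strictly gain by switching unilaterally.
(R1, L): Row can switch to R2 (-1 → 3). Not NE.
(R1, M): Row can switch to R2 (-2 → 2). Not NE.
(R1, R): Row can switch to R2 (-3 → -2). Not NE.
(R2, L): Row gets 3, best alternative 0; Column gets 5, best alternative -1. No profitable deviation — NE.
(R2, M): Column can switch to L (-2 → 5). Not NE.
(R2, R): Row can switch to R3 (-2 → 4). Not NE.
(R3, L): Row can switch to R1 (-4 → -1). Not NE.
(R3, M): Row can switch to R1 (-3 → -2). Not NE.
(R3, R): Column can switch to L (0 → 3). Not NE.
(The remaining 3 profiles each have a profitable deviation by the same check.)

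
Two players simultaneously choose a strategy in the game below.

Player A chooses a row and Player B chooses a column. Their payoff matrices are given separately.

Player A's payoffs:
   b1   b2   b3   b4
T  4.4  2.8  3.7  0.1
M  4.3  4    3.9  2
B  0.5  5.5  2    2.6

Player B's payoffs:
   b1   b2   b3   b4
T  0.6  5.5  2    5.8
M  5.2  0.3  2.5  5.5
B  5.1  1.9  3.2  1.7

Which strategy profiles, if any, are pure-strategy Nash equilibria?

There is no pure-strategy Nash equilibrium.

Mark each player's best response to every combination of opponents' strategies; a profile where every player is best-responding is a pure Nash equilibrium.
Player A against b1: payoffs 4.4, 4.3, 0.5 → best response T.
Player A against b2: payoffs 2.8, 4, 5.5 → best response B.
Player A against b3: payoffs 3.7, 3.9, 2 → best response M.
Player A against b4: payoffs 0.1, 2, 2.6 → best response B.
Player B against T: payoffs 0.6, 5.5, 2, 5.8 → best response b4.
Player B against M: payoffs 5.2, 0.3, 2.5, 5.5 → best response b4.
Player B against B: payoffs 5.1, 1.9, 3.2, 1.7 → best response b1.
No profile is a mutual best response for all players.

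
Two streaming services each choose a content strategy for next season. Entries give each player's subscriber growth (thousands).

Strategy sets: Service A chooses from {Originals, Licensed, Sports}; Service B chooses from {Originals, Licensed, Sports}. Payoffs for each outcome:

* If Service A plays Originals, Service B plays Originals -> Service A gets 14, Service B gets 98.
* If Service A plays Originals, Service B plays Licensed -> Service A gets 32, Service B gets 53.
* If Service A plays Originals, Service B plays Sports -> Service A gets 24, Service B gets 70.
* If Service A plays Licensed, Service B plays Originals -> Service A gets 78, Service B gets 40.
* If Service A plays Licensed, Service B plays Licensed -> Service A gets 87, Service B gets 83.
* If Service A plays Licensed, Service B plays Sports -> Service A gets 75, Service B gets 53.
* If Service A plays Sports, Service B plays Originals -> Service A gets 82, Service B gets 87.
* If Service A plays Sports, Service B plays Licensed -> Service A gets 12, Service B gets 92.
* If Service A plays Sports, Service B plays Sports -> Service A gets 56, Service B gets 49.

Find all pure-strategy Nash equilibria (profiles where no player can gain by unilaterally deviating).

Mark each player's best response to every combination of opponents' strategies; a profile where every player is best-responding is a pure Nash equilibrium.
Service A against Originals: payoffs 14, 78, 82 → best response Sports.
Service A against Licensed: payoffs 32, 87, 12 → best response Licensed.
Service A against Sports: payoffs 24, 75, 56 → best response Licensed.
Service B against Originals: payoffs 98, 53, 70 → best response Originals.
Service B against Licensed: payoffs 40, 83, 53 → best response Licensed.
Service B against Sports: payoffs 87, 92, 49 → best response Licensed.
Mutual best responses: (Licensed, Licensed).

Pure NE: (Licensed, Licensed)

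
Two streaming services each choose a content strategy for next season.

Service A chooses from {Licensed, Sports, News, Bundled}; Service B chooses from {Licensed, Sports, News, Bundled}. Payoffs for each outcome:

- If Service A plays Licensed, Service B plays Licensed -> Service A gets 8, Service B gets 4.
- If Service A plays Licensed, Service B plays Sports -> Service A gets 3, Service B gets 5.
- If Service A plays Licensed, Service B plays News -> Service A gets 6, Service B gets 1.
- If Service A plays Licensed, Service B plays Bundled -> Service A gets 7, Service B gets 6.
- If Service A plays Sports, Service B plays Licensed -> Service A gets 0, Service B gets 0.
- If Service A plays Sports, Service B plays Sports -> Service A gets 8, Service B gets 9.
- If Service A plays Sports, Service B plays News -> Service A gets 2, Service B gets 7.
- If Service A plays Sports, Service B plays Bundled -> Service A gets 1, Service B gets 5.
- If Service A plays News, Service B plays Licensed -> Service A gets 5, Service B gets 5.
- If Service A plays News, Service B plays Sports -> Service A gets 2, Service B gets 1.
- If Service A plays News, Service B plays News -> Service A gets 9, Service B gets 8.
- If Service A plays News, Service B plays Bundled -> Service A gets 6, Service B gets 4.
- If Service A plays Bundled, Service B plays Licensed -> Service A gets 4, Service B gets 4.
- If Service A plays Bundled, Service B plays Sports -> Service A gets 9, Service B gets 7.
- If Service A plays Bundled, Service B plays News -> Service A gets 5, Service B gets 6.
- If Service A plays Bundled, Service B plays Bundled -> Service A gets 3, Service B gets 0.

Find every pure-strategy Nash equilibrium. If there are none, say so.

For each player, find the best response to each opponent profile; mutual best responses are the pure NE.
Service A against Licensed: payoffs 8, 0, 5, 4 → best response Licensed.
Service A against Sports: payoffs 3, 8, 2, 9 → best response Bundled.
Service A against News: payoffs 6, 2, 9, 5 → best response News.
Service A against Bundled: payoffs 7, 1, 6, 3 → best response Licensed.
Service B against Licensed: payoffs 4, 5, 1, 6 → best response Bundled.
Service B against Sports: payoffs 0, 9, 7, 5 → best response Sports.
Service B against News: payoffs 5, 1, 8, 4 → best response News.
Service B against Bundled: payoffs 4, 7, 6, 0 → best response Sports.
Mutual best responses: (Licensed, Bundled); (News, News); (Bundled, Sports).

Pure-strategy Nash equilibria: (Licensed, Bundled); (News, News); (Bundled, Sports)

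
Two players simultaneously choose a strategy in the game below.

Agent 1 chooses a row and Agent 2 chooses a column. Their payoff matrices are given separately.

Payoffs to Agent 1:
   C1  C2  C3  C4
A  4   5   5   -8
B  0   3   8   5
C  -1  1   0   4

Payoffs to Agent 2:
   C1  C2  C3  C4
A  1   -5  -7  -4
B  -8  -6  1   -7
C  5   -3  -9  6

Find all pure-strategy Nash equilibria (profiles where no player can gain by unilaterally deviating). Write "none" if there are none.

The pure Nash equilibria are (A, C1); (B, C3).

(A, C1): Agent 1 gets 4, best alternative 0; Agent 2 gets 1, best alternative -4. No profitable deviation — NE.
(A, C2): Agent 2 can switch to C1 (-5 → 1). Not NE.
(A, C3): Agent 1 can switch to B (5 → 8). Not NE.
(A, C4): Agent 1 can switch to B (-8 → 5). Not NE.
(B, C1): Agent 1 can switch to A (0 → 4). Not NE.
(B, C2): Agent 1 can switch to A (3 → 5). Not NE.
(B, C3): Agent 1 gets 8, best alternative 5; Agent 2 gets 1, best alternative -6. No profitable deviation — NE.
(B, C4): Agent 2 can switch to C2 (-7 → -6). Not NE.
(The remaining 4 profiles each have a profitable deviation by the same check.)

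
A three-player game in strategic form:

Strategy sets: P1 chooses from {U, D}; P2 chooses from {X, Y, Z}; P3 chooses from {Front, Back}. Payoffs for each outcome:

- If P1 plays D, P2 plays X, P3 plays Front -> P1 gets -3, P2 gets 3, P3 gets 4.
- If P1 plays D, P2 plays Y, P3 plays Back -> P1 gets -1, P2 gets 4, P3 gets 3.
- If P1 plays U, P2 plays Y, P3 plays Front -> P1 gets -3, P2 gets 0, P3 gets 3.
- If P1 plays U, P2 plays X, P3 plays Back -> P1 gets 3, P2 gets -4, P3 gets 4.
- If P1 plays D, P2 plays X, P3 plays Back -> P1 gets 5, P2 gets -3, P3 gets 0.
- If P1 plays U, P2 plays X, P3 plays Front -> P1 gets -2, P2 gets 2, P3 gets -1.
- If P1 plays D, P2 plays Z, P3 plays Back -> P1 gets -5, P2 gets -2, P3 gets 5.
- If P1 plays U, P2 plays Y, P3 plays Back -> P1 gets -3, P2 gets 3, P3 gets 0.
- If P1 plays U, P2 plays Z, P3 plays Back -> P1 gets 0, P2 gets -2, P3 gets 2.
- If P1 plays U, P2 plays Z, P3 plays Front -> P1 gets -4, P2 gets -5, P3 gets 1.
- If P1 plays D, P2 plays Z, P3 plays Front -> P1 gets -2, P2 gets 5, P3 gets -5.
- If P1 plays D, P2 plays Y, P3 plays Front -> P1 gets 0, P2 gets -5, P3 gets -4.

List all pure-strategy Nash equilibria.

(U, X, Front): P3 can switch to Back (-1 → 4). Not NE.
(U, X, Back): P1 can switch to D (3 → 5). Not NE.
(U, Y, Front): P1 can switch to D (-3 → 0). Not NE.
(U, Y, Back): P1 can switch to D (-3 → -1). Not NE.
(U, Z, Front): P1 can switch to D (-4 → -2). Not NE.
(U, Z, Back): P2 can switch to Y (-2 → 3). Not NE.
(D, Y, Back): P1 gets -1, best alternative -3; P2 gets 4, best alternative -2; P3 gets 3, best alternative -4. No profitable deviation — NE.
(The remaining 5 profiles each have a profitable deviation by the same check.)

The unique pure-strategy Nash equilibrium is (D, Y, Back).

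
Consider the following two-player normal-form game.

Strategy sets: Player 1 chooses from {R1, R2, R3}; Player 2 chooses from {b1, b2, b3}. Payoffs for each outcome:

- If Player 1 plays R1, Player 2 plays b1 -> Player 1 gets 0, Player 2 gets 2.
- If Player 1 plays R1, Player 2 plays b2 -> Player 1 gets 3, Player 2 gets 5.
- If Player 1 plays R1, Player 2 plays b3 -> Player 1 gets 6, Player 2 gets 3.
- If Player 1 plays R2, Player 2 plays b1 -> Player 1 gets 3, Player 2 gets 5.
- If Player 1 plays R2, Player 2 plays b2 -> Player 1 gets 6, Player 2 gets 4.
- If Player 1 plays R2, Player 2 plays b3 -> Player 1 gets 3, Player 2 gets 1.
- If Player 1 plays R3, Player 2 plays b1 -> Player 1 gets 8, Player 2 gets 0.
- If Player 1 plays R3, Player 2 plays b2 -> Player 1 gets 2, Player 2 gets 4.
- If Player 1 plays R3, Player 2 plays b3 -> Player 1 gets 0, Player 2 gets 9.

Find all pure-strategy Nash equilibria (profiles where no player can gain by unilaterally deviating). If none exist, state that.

There is no pure-strategy Nash equilibrium.

Player 1 against b1: payoffs 0, 3, 8 → best response R3.
Player 1 against b2: payoffs 3, 6, 2 → best response R2.
Player 1 against b3: payoffs 6, 3, 0 → best response R1.
Player 2 against R1: payoffs 2, 5, 3 → best response b2.
Player 2 against R2: payoffs 5, 4, 1 → best response b1.
Player 2 against R3: payoffs 0, 4, 9 → best response b3.
No profile is a mutual best response for all players.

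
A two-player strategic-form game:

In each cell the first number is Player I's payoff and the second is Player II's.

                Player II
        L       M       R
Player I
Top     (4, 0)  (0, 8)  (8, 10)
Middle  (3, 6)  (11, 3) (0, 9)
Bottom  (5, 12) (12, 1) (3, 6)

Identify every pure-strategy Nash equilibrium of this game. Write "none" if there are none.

Mark each player's best response to every combination of opponents' strategies; a profile where every player is best-responding is a pure Nash equilibrium.
Player I against L: payoffs 4, 3, 5 → best response Bottom.
Player I against M: payoffs 0, 11, 12 → best response Bottom.
Player I against R: payoffs 8, 0, 3 → best response Top.
Player II against Top: payoffs 0, 8, 10 → best response R.
Player II against Middle: payoffs 6, 3, 9 → best response R.
Player II against Bottom: payoffs 12, 1, 6 → best response L.
Mutual best responses: (Top, R); (Bottom, L).

(Top, R); (Bottom, L)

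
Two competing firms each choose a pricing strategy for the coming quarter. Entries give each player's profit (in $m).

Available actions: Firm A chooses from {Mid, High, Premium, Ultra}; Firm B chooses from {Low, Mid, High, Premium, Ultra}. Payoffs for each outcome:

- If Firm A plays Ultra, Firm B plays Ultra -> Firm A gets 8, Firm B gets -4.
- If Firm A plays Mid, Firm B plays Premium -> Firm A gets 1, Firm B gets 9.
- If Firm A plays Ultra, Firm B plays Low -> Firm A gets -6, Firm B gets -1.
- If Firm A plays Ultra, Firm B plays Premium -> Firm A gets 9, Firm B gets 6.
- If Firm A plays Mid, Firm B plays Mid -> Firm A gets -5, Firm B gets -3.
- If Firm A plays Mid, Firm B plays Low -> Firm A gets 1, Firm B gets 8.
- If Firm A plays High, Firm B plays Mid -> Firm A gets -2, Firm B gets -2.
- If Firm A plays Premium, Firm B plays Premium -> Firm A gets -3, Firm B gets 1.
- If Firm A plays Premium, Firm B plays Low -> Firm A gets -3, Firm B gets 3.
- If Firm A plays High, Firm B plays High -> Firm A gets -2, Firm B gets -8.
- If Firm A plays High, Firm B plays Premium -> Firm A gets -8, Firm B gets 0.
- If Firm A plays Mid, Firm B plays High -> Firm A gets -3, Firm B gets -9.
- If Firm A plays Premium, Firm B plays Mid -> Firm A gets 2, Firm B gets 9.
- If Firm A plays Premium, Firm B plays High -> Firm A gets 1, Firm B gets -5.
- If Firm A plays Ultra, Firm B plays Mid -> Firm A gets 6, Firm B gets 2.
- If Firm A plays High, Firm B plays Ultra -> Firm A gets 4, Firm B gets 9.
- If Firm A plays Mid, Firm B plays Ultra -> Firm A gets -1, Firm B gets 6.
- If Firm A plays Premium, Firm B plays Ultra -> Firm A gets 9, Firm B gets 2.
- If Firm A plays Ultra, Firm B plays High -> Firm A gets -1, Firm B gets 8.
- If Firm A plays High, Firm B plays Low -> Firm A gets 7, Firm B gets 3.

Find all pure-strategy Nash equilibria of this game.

For each strategy profile, look for a profitable unilateral deviation.
(Mid, Low): Firm A can switch to High (1 → 7). Not NE.
(Mid, Mid): Firm A can switch to High (-5 → -2). Not NE.
(Mid, High): Firm A can switch to High (-3 → -2). Not NE.
(Mid, Premium): Firm A can switch to Ultra (1 → 9). Not NE.
(Mid, Ultra): Firm A can switch to High (-1 → 4). Not NE.
(High, Low): Firm B can switch to Ultra (3 → 9). Not NE.
(The remaining 14 profiles each have a profitable deviation by the same check.)

There is no pure-strategy Nash equilibrium.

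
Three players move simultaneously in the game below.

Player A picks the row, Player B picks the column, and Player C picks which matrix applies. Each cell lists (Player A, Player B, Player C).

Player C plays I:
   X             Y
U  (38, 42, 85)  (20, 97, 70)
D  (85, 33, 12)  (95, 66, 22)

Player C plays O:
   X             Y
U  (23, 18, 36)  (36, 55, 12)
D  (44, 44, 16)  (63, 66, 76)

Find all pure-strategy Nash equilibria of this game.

The unique pure-strategy Nash equilibrium is (D, Y, O).

For each strategy profile, look for a profitable unilateral deviation.
(U, X, I): Player A can switch to D (38 → 85). Not NE.
(U, X, O): Player A can switch to D (23 → 44). Not NE.
(U, Y, I): Player A can switch to D (20 → 95). Not NE.
(U, Y, O): Player A can switch to D (36 → 63). Not NE.
(D, X, I): Player B can switch to Y (33 → 66). Not NE.
(D, X, O): Player B can switch to Y (44 → 66). Not NE.
(D, Y, I): Player C can switch to O (22 → 76). Not NE.
(D, Y, O): Player A gets 63, best alternative 36; Player B gets 66, best alternative 44; Player C gets 76, best alternative 22. No profitable deviation — NE.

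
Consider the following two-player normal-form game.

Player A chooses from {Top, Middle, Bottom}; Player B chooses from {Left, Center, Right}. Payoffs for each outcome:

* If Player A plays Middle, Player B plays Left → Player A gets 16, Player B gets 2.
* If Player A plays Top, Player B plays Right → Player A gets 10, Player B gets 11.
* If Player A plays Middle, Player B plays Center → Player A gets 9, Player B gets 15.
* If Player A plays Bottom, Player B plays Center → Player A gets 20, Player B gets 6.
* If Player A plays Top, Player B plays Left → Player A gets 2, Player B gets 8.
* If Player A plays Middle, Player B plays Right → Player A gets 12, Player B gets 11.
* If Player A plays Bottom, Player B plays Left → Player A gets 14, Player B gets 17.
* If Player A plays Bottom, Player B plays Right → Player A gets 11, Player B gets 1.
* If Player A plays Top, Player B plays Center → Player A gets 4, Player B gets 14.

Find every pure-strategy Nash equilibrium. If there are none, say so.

(Top, Left): Player A can switch to Middle (2 → 16). Not NE.
(Top, Center): Player A can switch to Middle (4 → 9). Not NE.
(Top, Right): Player A can switch to Middle (10 → 12). Not NE.
(Middle, Left): Player B can switch to Center (2 → 15). Not NE.
(Middle, Center): Player A can switch to Bottom (9 → 20). Not NE.
(Middle, Right): Player B can switch to Center (11 → 15). Not NE.
(Bottom, Left): Player A can switch to Middle (14 → 16). Not NE.
(Bottom, Center): Player B can switch to Left (6 → 17). Not NE.
(Bottom, Right): Player A can switch to Middle (11 → 12). Not NE.

No pure-strategy Nash equilibrium.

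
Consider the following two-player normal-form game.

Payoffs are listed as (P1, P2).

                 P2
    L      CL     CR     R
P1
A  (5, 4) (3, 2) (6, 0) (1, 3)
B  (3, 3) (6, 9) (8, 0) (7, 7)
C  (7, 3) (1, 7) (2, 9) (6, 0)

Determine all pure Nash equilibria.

Pure NE: (B, CL)

(A, L): P1 can switch to C (5 → 7). Not NE.
(A, CL): P1 can switch to B (3 → 6). Not NE.
(A, CR): P1 can switch to B (6 → 8). Not NE.
(A, R): P1 can switch to B (1 → 7). Not NE.
(B, L): P1 can switch to A (3 → 5). Not NE.
(B, CL): P1 gets 6, best alternative 3; P2 gets 9, best alternative 7. No profitable deviation — NE.
(B, CR): P2 can switch to L (0 → 3). Not NE.
(B, R): P2 can switch to CL (7 → 9). Not NE.
(C, L): P2 can switch to CL (3 → 7). Not NE.
(C, CL): P1 can switch to A (1 → 3). Not NE.
(C, CR): P1 can switch to A (2 → 6). Not NE.
(The remaining 1 profile has a profitable deviation by the same check.)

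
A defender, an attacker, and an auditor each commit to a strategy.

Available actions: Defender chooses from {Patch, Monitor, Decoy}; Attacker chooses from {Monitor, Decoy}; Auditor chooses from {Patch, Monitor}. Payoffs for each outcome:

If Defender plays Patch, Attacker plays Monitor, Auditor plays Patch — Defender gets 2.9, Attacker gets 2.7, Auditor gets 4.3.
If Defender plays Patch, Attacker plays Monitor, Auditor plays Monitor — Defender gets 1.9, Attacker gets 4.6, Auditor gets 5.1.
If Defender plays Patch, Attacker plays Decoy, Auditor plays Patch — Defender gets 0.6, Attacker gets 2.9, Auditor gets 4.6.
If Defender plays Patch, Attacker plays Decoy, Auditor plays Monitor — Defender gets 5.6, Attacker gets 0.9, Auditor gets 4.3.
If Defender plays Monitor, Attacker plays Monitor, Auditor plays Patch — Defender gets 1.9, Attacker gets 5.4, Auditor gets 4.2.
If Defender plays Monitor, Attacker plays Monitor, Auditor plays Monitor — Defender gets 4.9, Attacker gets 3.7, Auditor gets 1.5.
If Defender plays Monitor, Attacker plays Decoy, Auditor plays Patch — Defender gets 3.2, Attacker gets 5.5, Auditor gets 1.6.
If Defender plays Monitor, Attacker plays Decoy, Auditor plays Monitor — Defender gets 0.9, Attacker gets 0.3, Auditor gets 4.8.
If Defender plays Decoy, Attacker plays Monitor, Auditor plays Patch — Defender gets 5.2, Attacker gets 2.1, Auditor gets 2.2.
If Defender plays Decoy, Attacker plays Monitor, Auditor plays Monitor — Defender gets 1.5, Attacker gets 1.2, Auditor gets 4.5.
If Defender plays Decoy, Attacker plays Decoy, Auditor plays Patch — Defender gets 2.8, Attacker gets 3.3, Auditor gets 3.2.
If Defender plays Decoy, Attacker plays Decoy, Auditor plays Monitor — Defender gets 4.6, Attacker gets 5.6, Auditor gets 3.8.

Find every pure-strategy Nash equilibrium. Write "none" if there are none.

Defender against (Monitor, Patch): payoffs 2.9, 1.9, 5.2 → best response Decoy.
Defender against (Monitor, Monitor): payoffs 1.9, 4.9, 1.5 → best response Monitor.
Defender against (Decoy, Patch): payoffs 0.6, 3.2, 2.8 → best response Monitor.
Defender against (Decoy, Monitor): payoffs 5.6, 0.9, 4.6 → best response Patch.
Attacker against (Patch, Patch): payoffs 2.7, 2.9 → best response Decoy.
Attacker against (Patch, Monitor): payoffs 4.6, 0.9 → best response Monitor.
Attacker against (Monitor, Patch): payoffs 5.4, 5.5 → best response Decoy.
Attacker against (Monitor, Monitor): payoffs 3.7, 0.3 → best response Monitor.
Attacker against (Decoy, Patch): payoffs 2.1, 3.3 → best response Decoy.
Attacker against (Decoy, Monitor): payoffs 1.2, 5.6 → best response Decoy.
Auditor against (Patch, Monitor): payoffs 4.3, 5.1 → best response Monitor.
Auditor against (Patch, Decoy): payoffs 4.6, 4.3 → best response Patch.
Auditor against (Monitor, Monitor): payoffs 4.2, 1.5 → best response Patch.
Auditor against (Monitor, Decoy): payoffs 1.6, 4.8 → best response Monitor.
Auditor against (Decoy, Monitor): payoffs 2.2, 4.5 → best response Monitor.
Auditor against (Decoy, Decoy): payoffs 3.2, 3.8 → best response Monitor.
No profile is a mutual best response for all players.

none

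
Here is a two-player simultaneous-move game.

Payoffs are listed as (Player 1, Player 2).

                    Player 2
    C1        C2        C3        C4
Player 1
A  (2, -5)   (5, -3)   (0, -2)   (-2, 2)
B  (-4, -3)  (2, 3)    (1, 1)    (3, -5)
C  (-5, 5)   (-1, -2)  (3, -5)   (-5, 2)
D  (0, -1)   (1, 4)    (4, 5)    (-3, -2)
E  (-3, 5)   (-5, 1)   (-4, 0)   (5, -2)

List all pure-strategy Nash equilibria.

The unique pure-strategy Nash equilibrium is (D, C3).

Player 1 against C1: payoffs 2, -4, -5, 0, -3 → best response A.
Player 1 against C2: payoffs 5, 2, -1, 1, -5 → best response A.
Player 1 against C3: payoffs 0, 1, 3, 4, -4 → best response D.
Player 1 against C4: payoffs -2, 3, -5, -3, 5 → best response E.
Player 2 against A: payoffs -5, -3, -2, 2 → best response C4.
Player 2 against B: payoffs -3, 3, 1, -5 → best response C2.
Player 2 against C: payoffs 5, -2, -5, 2 → best response C1.
Player 2 against D: payoffs -1, 4, 5, -2 → best response C3.
Player 2 against E: payoffs 5, 1, 0, -2 → best response C1.
Mutual best responses: (D, C3).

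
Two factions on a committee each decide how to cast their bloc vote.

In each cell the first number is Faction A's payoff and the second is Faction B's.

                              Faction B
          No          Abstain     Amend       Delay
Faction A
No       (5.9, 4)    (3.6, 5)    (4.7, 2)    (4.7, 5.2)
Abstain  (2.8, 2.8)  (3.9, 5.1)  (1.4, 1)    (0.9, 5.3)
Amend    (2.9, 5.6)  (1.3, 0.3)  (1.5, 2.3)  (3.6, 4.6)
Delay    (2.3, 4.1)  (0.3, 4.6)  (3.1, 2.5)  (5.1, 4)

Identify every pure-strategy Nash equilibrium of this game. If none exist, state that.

This game has no pure Nash equilibrium.

For each player, find the best response to each opponent profile; mutual best responses are the pure NE.
Faction A against No: payoffs 5.9, 2.8, 2.9, 2.3 → best response No.
Faction A against Abstain: payoffs 3.6, 3.9, 1.3, 0.3 → best response Abstain.
Faction A against Amend: payoffs 4.7, 1.4, 1.5, 3.1 → best response No.
Faction A against Delay: payoffs 4.7, 0.9, 3.6, 5.1 → best response Delay.
Faction B against No: payoffs 4, 5, 2, 5.2 → best response Delay.
Faction B against Abstain: payoffs 2.8, 5.1, 1, 5.3 → best response Delay.
Faction B against Amend: payoffs 5.6, 0.3, 2.3, 4.6 → best response No.
Faction B against Delay: payoffs 4.1, 4.6, 2.5, 4 → best response Abstain.
No profile is a mutual best response for all players.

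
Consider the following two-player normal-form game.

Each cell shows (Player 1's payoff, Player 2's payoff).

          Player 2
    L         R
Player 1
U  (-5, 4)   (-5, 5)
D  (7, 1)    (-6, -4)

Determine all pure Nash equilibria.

Pure-strategy Nash equilibria: (U, R); (D, L)

Player 1 against L: payoffs -5, 7 → best response D.
Player 1 against R: payoffs -5, -6 → best response U.
Player 2 against U: payoffs 4, 5 → best response R.
Player 2 against D: payoffs 1, -4 → best response L.
Mutual best responses: (U, R); (D, L).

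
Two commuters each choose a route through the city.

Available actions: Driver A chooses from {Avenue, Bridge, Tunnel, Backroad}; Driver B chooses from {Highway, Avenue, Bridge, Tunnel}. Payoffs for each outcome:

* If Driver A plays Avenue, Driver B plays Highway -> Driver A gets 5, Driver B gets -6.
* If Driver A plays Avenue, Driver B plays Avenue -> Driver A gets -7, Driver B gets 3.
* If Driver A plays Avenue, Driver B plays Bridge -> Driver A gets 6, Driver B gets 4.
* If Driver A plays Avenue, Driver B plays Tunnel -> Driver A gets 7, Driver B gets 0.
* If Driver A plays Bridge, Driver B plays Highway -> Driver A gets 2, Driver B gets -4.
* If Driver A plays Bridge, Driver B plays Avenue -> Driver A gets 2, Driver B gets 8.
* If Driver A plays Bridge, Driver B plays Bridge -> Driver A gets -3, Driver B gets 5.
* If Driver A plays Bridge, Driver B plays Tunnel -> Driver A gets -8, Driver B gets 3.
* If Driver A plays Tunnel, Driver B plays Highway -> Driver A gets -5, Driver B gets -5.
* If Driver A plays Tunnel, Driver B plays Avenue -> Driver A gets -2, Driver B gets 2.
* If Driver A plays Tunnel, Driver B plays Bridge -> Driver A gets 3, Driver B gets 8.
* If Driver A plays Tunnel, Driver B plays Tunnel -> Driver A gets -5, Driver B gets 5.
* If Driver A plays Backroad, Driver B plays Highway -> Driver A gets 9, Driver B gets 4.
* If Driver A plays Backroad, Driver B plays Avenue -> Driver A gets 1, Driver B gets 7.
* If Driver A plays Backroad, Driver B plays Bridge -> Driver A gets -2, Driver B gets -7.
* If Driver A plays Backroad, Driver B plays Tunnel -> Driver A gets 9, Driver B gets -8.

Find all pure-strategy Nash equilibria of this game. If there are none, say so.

For each player, find the best response to each opponent profile; mutual best responses are the pure NE.
Driver A against Highway: payoffs 5, 2, -5, 9 → best response Backroad.
Driver A against Avenue: payoffs -7, 2, -2, 1 → best response Bridge.
Driver A against Bridge: payoffs 6, -3, 3, -2 → best response Avenue.
Driver A against Tunnel: payoffs 7, -8, -5, 9 → best response Backroad.
Driver B against Avenue: payoffs -6, 3, 4, 0 → best response Bridge.
Driver B against Bridge: payoffs -4, 8, 5, 3 → best response Avenue.
Driver B against Tunnel: payoffs -5, 2, 8, 5 → best response Bridge.
Driver B against Backroad: payoffs 4, 7, -7, -8 → best response Avenue.
Mutual best responses: (Avenue, Bridge); (Bridge, Avenue).

(Avenue, Bridge) and (Bridge, Avenue)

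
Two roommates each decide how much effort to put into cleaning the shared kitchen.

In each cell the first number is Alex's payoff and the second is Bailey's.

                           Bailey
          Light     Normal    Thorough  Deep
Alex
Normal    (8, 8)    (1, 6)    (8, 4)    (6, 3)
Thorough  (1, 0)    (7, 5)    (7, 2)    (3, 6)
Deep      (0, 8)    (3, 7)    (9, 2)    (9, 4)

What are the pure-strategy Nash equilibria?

Alex against Light: payoffs 8, 1, 0 → best response Normal.
Alex against Normal: payoffs 1, 7, 3 → best response Thorough.
Alex against Thorough: payoffs 8, 7, 9 → best response Deep.
Alex against Deep: payoffs 6, 3, 9 → best response Deep.
Bailey against Normal: payoffs 8, 6, 4, 3 → best response Light.
Bailey against Thorough: payoffs 0, 5, 2, 6 → best response Deep.
Bailey against Deep: payoffs 8, 7, 2, 4 → best response Light.
Mutual best responses: (Normal, Light).

The unique pure-strategy Nash equilibrium is (Normal, Light).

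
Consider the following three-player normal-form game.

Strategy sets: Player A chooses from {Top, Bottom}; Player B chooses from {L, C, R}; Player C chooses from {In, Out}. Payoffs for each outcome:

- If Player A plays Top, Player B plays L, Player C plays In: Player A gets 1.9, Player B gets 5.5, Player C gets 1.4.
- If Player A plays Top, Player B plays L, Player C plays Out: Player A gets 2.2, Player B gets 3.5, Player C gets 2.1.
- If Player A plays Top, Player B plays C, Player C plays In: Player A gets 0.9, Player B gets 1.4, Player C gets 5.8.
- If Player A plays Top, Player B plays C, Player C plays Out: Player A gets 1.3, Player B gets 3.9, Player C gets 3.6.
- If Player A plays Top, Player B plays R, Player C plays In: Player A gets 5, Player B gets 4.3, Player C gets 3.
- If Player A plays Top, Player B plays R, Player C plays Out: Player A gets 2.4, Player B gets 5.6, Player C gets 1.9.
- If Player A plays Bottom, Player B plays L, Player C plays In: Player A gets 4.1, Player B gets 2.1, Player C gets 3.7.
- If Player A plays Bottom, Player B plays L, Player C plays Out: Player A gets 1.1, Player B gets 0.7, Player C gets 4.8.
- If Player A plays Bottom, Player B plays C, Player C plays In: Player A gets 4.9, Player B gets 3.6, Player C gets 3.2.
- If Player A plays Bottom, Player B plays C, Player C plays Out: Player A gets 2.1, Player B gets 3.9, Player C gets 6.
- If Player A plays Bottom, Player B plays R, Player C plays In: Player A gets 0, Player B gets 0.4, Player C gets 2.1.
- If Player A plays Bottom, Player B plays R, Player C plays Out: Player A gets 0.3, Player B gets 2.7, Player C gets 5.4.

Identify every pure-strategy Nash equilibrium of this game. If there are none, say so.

(Bottom, C, Out)

Player A against (L, In): payoffs 1.9, 4.1 → best response Bottom.
Player A against (L, Out): payoffs 2.2, 1.1 → best response Top.
Player A against (C, In): payoffs 0.9, 4.9 → best response Bottom.
Player A against (C, Out): payoffs 1.3, 2.1 → best response Bottom.
Player A against (R, In): payoffs 5, 0 → best response Top.
Player A against (R, Out): payoffs 2.4, 0.3 → best response Top.
Player B against (Top, In): payoffs 5.5, 1.4, 4.3 → best response L.
Player B against (Top, Out): payoffs 3.5, 3.9, 5.6 → best response R.
Player B against (Bottom, In): payoffs 2.1, 3.6, 0.4 → best response C.
Player B against (Bottom, Out): payoffs 0.7, 3.9, 2.7 → best response C.
Player C against (Top, L): payoffs 1.4, 2.1 → best response Out.
Player C against (Top, C): payoffs 5.8, 3.6 → best response In.
Player C against (Top, R): payoffs 3, 1.9 → best response In.
Player C against (Bottom, L): payoffs 3.7, 4.8 → best response Out.
Player C against (Bottom, C): payoffs 3.2, 6 → best response Out.
Player C against (Bottom, R): payoffs 2.1, 5.4 → best response Out.
Mutual best responses: (Bottom, C, Out).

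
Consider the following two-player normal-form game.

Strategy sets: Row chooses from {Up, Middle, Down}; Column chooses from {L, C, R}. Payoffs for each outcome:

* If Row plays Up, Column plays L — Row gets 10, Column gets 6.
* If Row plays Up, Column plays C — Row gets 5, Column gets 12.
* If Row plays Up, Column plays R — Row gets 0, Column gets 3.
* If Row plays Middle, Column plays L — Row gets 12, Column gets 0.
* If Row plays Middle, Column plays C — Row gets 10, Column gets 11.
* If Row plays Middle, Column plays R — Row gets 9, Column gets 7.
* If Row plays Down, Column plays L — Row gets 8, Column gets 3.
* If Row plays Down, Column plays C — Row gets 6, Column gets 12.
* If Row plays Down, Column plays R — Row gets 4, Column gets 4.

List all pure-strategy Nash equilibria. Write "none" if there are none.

The unique pure-strategy Nash equilibrium is (Middle, C).

(Up, L): Row can switch to Middle (10 → 12). Not NE.
(Up, C): Row can switch to Middle (5 → 10). Not NE.
(Up, R): Row can switch to Middle (0 → 9). Not NE.
(Middle, L): Column can switch to C (0 → 11). Not NE.
(Middle, C): Row gets 10, best alternative 6; Column gets 11, best alternative 7. No profitable deviation — NE.
(Middle, R): Column can switch to C (7 → 11). Not NE.
(Down, L): Row can switch to Up (8 → 10). Not NE.
(Down, C): Row can switch to Middle (6 → 10). Not NE.
(Down, R): Row can switch to Middle (4 → 9). Not NE.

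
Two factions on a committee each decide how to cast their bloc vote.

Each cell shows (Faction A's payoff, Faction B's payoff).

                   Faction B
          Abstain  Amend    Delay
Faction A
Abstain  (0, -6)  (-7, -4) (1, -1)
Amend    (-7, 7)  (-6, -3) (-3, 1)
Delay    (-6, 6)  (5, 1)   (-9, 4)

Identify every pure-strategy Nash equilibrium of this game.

Check each profile: it is a Nash equilibrium iff no player can strictly gain by switching unilaterally.
(Abstain, Abstain): Faction B can switch to Amend (-6 → -4). Not NE.
(Abstain, Amend): Faction A can switch to Amend (-7 → -6). Not NE.
(Abstain, Delay): Faction A gets 1, best alternative -3; Faction B gets -1, best alternative -4. No profitable deviation — NE.
(Amend, Abstain): Faction A can switch to Abstain (-7 → 0). Not NE.
(Amend, Amend): Faction A can switch to Delay (-6 → 5). Not NE.
(Amend, Delay): Faction A can switch to Abstain (-3 → 1). Not NE.
(Delay, Abstain): Faction A can switch to Abstain (-6 → 0). Not NE.
(Delay, Amend): Faction B can switch to Abstain (1 → 6). Not NE.
(Delay, Delay): Faction A can switch to Abstain (-9 → 1). Not NE.

The unique pure-strategy Nash equilibrium is (Abstain, Delay).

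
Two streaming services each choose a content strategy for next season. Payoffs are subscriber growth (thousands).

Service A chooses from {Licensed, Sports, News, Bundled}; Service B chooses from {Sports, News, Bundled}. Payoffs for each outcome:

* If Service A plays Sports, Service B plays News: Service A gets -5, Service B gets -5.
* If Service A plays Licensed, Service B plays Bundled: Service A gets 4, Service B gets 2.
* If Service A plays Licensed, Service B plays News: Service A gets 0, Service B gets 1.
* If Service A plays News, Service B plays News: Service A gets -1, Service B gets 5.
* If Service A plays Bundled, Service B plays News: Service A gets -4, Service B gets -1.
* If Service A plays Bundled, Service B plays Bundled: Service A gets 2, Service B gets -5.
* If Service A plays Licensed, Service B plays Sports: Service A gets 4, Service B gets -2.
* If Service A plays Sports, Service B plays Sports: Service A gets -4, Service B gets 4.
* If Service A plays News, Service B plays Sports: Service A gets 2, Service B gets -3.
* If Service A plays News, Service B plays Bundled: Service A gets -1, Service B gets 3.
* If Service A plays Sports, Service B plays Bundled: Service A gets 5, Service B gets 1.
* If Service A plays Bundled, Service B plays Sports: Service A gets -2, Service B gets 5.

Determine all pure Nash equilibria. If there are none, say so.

none

Service A against Sports: payoffs 4, -4, 2, -2 → best response Licensed.
Service A against News: payoffs 0, -5, -1, -4 → best response Licensed.
Service A against Bundled: payoffs 4, 5, -1, 2 → best response Sports.
Service B against Licensed: payoffs -2, 1, 2 → best response Bundled.
Service B against Sports: payoffs 4, -5, 1 → best response Sports.
Service B against News: payoffs -3, 5, 3 → best response News.
Service B against Bundled: payoffs 5, -1, -5 → best response Sports.
No profile is a mutual best response for all players.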